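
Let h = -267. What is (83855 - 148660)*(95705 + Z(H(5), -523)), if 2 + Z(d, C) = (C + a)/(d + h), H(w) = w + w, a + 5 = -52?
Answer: -1593960046055/257 ≈ -6.2022e+9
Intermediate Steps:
a = -57 (a = -5 - 52 = -57)
H(w) = 2*w
Z(d, C) = -2 + (-57 + C)/(-267 + d) (Z(d, C) = -2 + (C - 57)/(d - 267) = -2 + (-57 + C)/(-267 + d))
(83855 - 148660)*(95705 + Z(H(5), -523)) = (83855 - 148660)*(95705 + (477 - 523 - 4*5)/(-267 + 2*5)) = -64805*(95705 + (477 - 523 - 2*10)/(-267 + 10)) = -64805*(95705 + (477 - 523 - 20)/(-257)) = -64805*(95705 - 1/257*(-66)) = -64805*(95705 + 66/257) = -64805*24596251/257 = -1593960046055/257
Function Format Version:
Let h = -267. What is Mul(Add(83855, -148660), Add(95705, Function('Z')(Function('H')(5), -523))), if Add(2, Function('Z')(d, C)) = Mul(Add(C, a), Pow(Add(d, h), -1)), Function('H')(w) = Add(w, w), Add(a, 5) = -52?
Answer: Rational(-1593960046055, 257) ≈ -6.2022e+9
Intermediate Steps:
a = -57 (a = Add(-5, -52) = -57)
Function('H')(w) = Mul(2, w)
Function('Z')(d, C) = Add(-2, Mul(Pow(Add(-267, d), -1), Add(-57, C))) (Function('Z')(d, C) = Add(-2, Mul(Add(C, -57), Pow(Add(d, -267), -1))) = Add(-2, Mul(Add(-57, C), Pow(Add(-267, d), -1))) = Add(-2, Mul(Pow(Add(-267, d), -1), Add(-57, C))))
Mul(Add(83855, -148660), Add(95705, Function('Z')(Function('H')(5), -523))) = Mul(Add(83855, -148660), Add(95705, Mul(Pow(Add(-267, Mul(2, 5)), -1), Add(477, -523, Mul(-2, Mul(2, 5)))))) = Mul(-64805, Add(95705, Mul(Pow(Add(-267, 10), -1), Add(477, -523, Mul(-2, 10))))) = Mul(-64805, Add(95705, Mul(Pow(-257, -1), Add(477, -523, -20)))) = Mul(-64805, Add(95705, Mul(Rational(-1, 257), -66))) = Mul(-64805, Add(95705, Rational(66, 257))) = Mul(-64805, Rational(24596251, 257)) = Rational(-1593960046055, 257)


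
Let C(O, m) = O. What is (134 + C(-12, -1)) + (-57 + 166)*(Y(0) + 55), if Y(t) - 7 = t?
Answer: 6880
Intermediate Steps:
Y(t) = 7 + t
(134 + C(-12, -1)) + (-57 + 166)*(Y(0) + 55) = (134 - 12) + (-57 + 166)*((7 + 0) + 55) = 122 + 109*(7 + 55) = 122 + 109*62 = 122 + 6758 = 6880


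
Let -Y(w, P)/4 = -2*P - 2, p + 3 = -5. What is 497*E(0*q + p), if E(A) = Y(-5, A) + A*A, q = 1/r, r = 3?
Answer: 3976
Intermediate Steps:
p = -8 (p = -3 - 5 = -8)
q = ⅓ (q = 1/3 = ⅓ ≈ 0.33333)
Y(w, P) = 8 + 8*P (Y(w, P) = -4*(-2*P - 2) = -4*(-2 - 2*P) = 8 + 8*P)
E(A) = 8 + A² + 8*A (E(A) = (8 + 8*A) + A*A = (8 + 8*A) + A² = 8 + A² + 8*A)
497*E(0*q + p) = 497*(8 + (0*(⅓) - 8)² + 8*(0*(⅓) - 8)) = 497*(8 + (0 - 8)² + 8*(0 - 8)) = 497*(8 + (-8)² + 8*(-8)) = 497*(8 + 64 - 64) = 497*8 = 3976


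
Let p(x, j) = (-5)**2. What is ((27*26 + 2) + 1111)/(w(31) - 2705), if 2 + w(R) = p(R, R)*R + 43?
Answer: -1815/1889 ≈ -0.96083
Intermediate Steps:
p(x, j) = 25
w(R) = 41 + 25*R (w(R) = -2 + (25*R + 43) = -2 + (43 + 25*R) = 41 + 25*R)
((27*26 + 2) + 1111)/(w(31) - 2705) = ((27*26 + 2) + 1111)/((41 + 25*31) - 2705) = ((702 + 2) + 1111)/((41 + 775) - 2705) = (704 + 1111)/(816 - 2705) = 1815/(-1889) = 1815*(-1/1889) = -1815/1889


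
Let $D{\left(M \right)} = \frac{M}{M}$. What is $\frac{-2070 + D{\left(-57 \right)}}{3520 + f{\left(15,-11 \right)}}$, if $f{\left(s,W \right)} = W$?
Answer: $- \frac{2069}{3509} \approx -0.58963$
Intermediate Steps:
$D{\left(M \right)} = 1$
$\frac{-2070 + D{\left(-57 \right)}}{3520 + f{\left(15,-11 \right)}} = \frac{-2070 + 1}{3520 - 11} = - \frac{2069}{3509}$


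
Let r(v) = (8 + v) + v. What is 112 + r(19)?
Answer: 158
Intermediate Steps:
r(v) = 8 + 2*v
112 + r(19) = 112 + (8 + 2*19) = 112 + (8 + 38) = 112 + 46 = 158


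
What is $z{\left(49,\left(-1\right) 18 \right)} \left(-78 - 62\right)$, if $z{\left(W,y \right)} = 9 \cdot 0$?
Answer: $0$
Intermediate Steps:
$z{\left(W,y \right)} = 0$
$z{\left(49,\left(-1\right) 18 \right)} \left(-78 - 62\right) = 0 \left(-78 - 62\right) = 0 \left(-140\right) = 0$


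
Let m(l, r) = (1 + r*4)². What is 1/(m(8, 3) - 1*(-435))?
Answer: 1/604 ≈ 0.0016556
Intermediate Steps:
m(l, r) = (1 + 4*r)²
1/(m(8, 3) - 1*(-435)) = 1/((1 + 4*3)² - 1*(-435)) = 1/((1 + 12)² + 435) = 1/(13² + 435) = 1/(169 + 435) = 1/604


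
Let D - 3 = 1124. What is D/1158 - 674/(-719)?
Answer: 1590805/832602 ≈ 1.9106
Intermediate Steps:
D = 1127 (D = 3 + 1124 = 1127)
D/1158 - 674/(-719) = 1127/1158 - 674/(-719) = 1127*(1/1158) - 674*(-1/719) = 1127/1158 + 674/719 = 1590805/832602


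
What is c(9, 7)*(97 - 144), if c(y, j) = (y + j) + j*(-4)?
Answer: 564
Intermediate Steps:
c(y, j) = y - 3*j (c(y, j) = (j + y) - 4*j = y - 3*j)
c(9, 7)*(97 - 144) = (9 - 3*7)*(97 - 144) = (9 - 21)*(-47) = -12*(-47) = 564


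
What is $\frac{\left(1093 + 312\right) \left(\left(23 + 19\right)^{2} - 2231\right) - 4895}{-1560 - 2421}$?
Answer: $\frac{661030}{3981} \approx 166.05$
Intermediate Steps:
$\frac{\left(1093 + 312\right) \left(\left(23 + 19\right)^{2} - 2231\right) - 4895}{-1560 - 2421} = \frac{1405 \left(42^{2} - 2231\right) - 4895}{-3981} = \left(1405 \left(1764 - 2231\right) - 4895\right) \left(- \frac{1}{3981}\right) = \left(1405 \left(-467\right) - 4895\right) \left(- \frac{1}{3981}\right) = \left(-656135 - 4895\right) \left(- \frac{1}{3981}\right) = \left(-661030\right) \left(- \frac{1}{3981}\right) = \frac{661030}{3981}$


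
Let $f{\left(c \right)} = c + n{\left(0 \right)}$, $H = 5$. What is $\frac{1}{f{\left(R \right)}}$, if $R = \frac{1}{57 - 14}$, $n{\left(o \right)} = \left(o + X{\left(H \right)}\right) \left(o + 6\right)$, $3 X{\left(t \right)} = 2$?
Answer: $\frac{43}{173} \approx 0.24855$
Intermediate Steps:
$X{\left(t \right)} = \frac{2}{3}$ ($X{\left(t \right)} = \frac{1}{3} \cdot 2 = \frac{2}{3}$)
$n{\left(o \right)} = \left(6 + o\right) \left(\frac{2}{3} + o\right)$ ($n{\left(o \right)} = \left(o + \frac{2}{3}\right) \left(o + 6\right) = \left(\frac{2}{3} + o\right) \left(6 + o\right) = \left(6 + o\right) \left(\frac{2}{3} + o\right)$)
$R = \frac{1}{43} \approx 0.023256$
$f{\left(c \right)} = 4 + c$ ($f{\left(c \right)} = c + \left(4 + 0^{2} + \frac{20}{3} \cdot 0\right) = c + \left(4 + 0 + 0\right) = c + 4 = 4 + c$)
$\frac{1}{f{\left(R \right)}} = \frac{1}{4 + \frac{1}{43}} = \frac{1}{\frac{173}{43}} = \frac{43}{173}$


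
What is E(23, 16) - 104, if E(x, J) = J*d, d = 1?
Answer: -88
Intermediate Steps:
E(x, J) = J (E(x, J) = J*1 = J)
E(23, 16) - 104 = 16 - 104 = -88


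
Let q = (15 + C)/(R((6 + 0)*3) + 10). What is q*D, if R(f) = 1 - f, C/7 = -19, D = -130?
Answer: -15340/7 ≈ -2191.4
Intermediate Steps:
C = -133 (C = 7*(-19) = -133)
q = 118/7 (q = (15 - 133)/((1 - (6 + 0)*3) + 10) = -118/((1 - 6*3) + 10) = -118/((1 - 1*18) + 10) = -118/((1 - 18) + 10) = -118/(-17 + 10) = -118/(-7) = -118*(-1/7) = 118/7 ≈ 16.857)
q*D = (118/7)*(-130) = -15340/7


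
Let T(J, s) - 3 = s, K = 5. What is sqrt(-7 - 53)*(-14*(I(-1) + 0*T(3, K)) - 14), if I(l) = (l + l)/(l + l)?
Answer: -56*I*sqrt(15) ≈ -216.89*I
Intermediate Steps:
T(J, s) = 3 + s
I(l) = 1 (I(l) = (2*l)/((2*l)) = (2*l)*(1/(2*l)) = 1)
sqrt(-7 - 53)*(-14*(I(-1) + 0*T(3, K)) - 14) = sqrt(-7 - 53)*(-14*(1 + 0*(3 + 5)) - 14) = sqrt(-60)*(-14*(1 + 0*8) - 14) = (2*I*sqrt(15))*(-14*(1 + 0) - 14) = (2*I*sqrt(15))*(-14*1 - 14) = (2*I*sqrt(15))*(-14 - 14) = (2*I*sqrt(15))*(-28) = -56*I*sqrt(15)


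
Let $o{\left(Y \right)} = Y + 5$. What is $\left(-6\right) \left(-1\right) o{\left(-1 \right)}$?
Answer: $24$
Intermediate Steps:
$o{\left(Y \right)} = 5 + Y$
$\left(-6\right) \left(-1\right) o{\left(-1 \right)} = \left(-6\right) \left(-1\right) \left(5 - 1\right) = 6 \cdot 4 = 24$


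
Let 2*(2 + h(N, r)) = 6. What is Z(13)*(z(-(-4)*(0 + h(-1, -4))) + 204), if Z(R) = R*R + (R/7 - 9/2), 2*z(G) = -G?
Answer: 235229/7 ≈ 33604.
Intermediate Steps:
h(N, r) = 1 (h(N, r) = -2 + (1/2)*6 = -2 + 3 = 1)
z(G) = -G/2 (z(G) = (-G)/2 = -G/2)
Z(R) = -9/2 + R**2 + R/7 (Z(R) = R**2 + (R*(1/7) - 9*1/2) = R**2 + (R/7 - 9/2) = R**2 + (-9/2 + R/7) = -9/2 + R**2 + R/7)
Z(13)*(z(-(-4)*(0 + h(-1, -4))) + 204) = (-9/2 + 13**2 + (1/7)*13)*(-(-1)*(-4*(0 + 1))/2 + 204) = (-9/2 + 169 + 13/7)*(-(-1)*(-4*1)/2 + 204) = 2329*(-(-1)*(-4)/2 + 204)/14 = 2329*(-1/2*4 + 204)/14 = 2329*(-2 + 204)/14 = (2329/14)*202 = 235229/7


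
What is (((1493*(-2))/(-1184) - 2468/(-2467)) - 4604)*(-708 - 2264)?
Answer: 4992092152967/365116 ≈ 1.3673e+7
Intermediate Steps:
(((1493*(-2))/(-1184) - 2468/(-2467)) - 4604)*(-708 - 2264) = ((-2986*(-1/1184) - 2468*(-1/2467)) - 4604)*(-2972) = ((1493/592 + 2468/2467) - 4604)*(-2972) = (5144287/1460464 - 4604)*(-2972) = -6718831969/1460464*(-2972) = 4992092152967/365116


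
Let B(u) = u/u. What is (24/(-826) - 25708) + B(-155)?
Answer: -10617003/413 ≈ -25707.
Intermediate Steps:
B(u) = 1
(24/(-826) - 25708) + B(-155) = (24/(-826) - 25708) + 1 = (24*(-1/826) - 25708) + 1 = (-12/413 - 25708) + 1 = -10617416/413 + 1 = -10617003/413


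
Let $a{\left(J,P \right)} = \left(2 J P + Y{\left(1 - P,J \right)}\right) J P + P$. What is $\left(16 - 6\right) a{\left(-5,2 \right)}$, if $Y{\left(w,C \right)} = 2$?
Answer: $1820$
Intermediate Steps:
$a{\left(J,P \right)} = P + J P \left(2 + 2 J P\right)$ ($a{\left(J,P \right)} = \left(2 J P + 2\right) J P + P = \left(2 + 2 J P\right) J P + P = J \left(2 + 2 J P\right) P + P = J P \left(2 + 2 J P\right) + P = P + J P \left(2 + 2 J P\right)$)
$\left(16 - 6\right) a{\left(-5,2 \right)} = \left(16 - 6\right) 2 \left(1 + 2 \left(-5\right) + 2 \cdot 2 \left(-5\right)^{2}\right) = 10 \cdot 2 \left(1 - 10 + 2 \cdot 2 \cdot 25\right) = 10 \cdot 2 \left(1 - 10 + 100\right) = 10 \cdot 2 \cdot 91 = 10 \cdot 182 = 1820$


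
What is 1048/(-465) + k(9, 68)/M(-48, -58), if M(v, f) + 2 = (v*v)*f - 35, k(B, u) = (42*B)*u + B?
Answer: -152041657/62156085 ≈ -2.4461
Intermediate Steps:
k(B, u) = B + 42*B*u (k(B, u) = 42*B*u + B = B + 42*B*u)
M(v, f) = -37 + f*v² (M(v, f) = -2 + ((v*v)*f - 35) = -2 + (v²*f - 35) = -2 + (f*v² - 35) = -2 + (-35 + f*v²) = -37 + f*v²)
1048/(-465) + k(9, 68)/M(-48, -58) = 1048/(-465) + (9*(1 + 42*68))/(-37 - 58*(-48)²) = 1048*(-1/465) + (9*(1 + 2856))/(-37 - 58*2304) = -1048/465 + (9*2857)/(-37 - 133632) = -1048/465 + 25713/(-133669) = -1048/465 + 25713*(-1/133669) = -1048/465 - 25713/133669 = -152041657/62156085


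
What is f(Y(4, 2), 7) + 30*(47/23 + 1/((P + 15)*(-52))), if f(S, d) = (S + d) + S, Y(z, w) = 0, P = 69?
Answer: 1143573/16744 ≈ 68.297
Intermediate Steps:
f(S, d) = d + 2*S
f(Y(4, 2), 7) + 30*(47/23 + 1/((P + 15)*(-52))) = (7 + 2*0) + 30*(47/23 + 1/((69 + 15)*(-52))) = (7 + 0) + 30*(47*(1/23) - 1/52/84) = 7 + 30*(47/23 + (1/84)*(-1/52)) = 7 + 30*(47/23 - 1/4368) = 7 + 30*(205273/100464) = 7 + 1026365/16744 = 1143573/16744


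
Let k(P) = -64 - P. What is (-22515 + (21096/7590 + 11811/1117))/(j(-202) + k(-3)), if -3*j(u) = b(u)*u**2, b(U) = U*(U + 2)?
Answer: 95384817864/2329313001787915 ≈ 4.0950e-5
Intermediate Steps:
b(U) = U*(2 + U)
j(u) = -u**3*(2 + u)/3 (j(u) = -u*(2 + u)*u**2/3 = -u**3*(2 + u)/3)
(-22515 + (21096/7590 + 11811/1117))/(j(-202) + k(-3)) = (-22515 + (21096/7590 + 11811/1117))/((1/3)*(-202)**3*(-2 - 1*(-202)) + (-64 - 1*(-3))) = (-22515 + (21096*(1/7590) + 11811*(1/1117)))/((1/3)*(-8242408)*(-2 + 202) + (-64 + 3)) = (-22515 + (3516/1265 + 11811/1117))/((1/3)*(-8242408)*200 - 61) = (-22515 + 18868287/1413005)/(-1648481600/3 - 61) = -31794939288/(1413005*(-1648481783/3)) = -31794939288/1413005*(-3/1648481783) = 95384817864/2329313001787915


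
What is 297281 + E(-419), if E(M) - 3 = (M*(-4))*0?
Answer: 297284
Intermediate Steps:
E(M) = 3 (E(M) = 3 + (M*(-4))*0 = 3 - 4*M*0 = 3 + 0 = 3)
297281 + E(-419) = 297281 + 3 = 297284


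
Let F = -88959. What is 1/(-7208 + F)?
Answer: -1/96167 ≈ -1.0399e-5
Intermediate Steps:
1/(-7208 + F) = 1/(-7208 - 88959) = 1/(-96167) = -1/96167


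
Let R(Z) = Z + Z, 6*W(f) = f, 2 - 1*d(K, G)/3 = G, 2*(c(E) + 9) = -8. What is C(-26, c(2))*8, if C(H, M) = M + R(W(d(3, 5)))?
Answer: -128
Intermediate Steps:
c(E) = -13 (c(E) = -9 + (½)*(-8) = -9 - 4 = -13)
d(K, G) = 6 - 3*G
W(f) = f/6
R(Z) = 2*Z
C(H, M) = -3 + M (C(H, M) = M + 2*((6 - 3*5)/6) = M + 2*((6 - 15)/6) = M + 2*((⅙)*(-9)) = M + 2*(-3/2) = M - 3 = -3 + M)
C(-26, c(2))*8 = (-3 - 13)*8 = -16*8 = -128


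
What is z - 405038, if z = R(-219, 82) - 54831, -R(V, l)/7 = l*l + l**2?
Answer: -554005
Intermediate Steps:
R(V, l) = -14*l**2 (R(V, l) = -7*(l*l + l**2) = -7*(l**2 + l**2) = -14*l**2)
z = -148967 (z = -14*82**2 - 54831 = -14*6724 - 54831 = -94136 - 54831 = -148967)
z - 405038 = -148967 - 405038 = -554005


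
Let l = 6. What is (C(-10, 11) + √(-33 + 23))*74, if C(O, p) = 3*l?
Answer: 1332 + 74*I*√10 ≈ 1332.0 + 234.01*I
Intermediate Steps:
C(O, p) = 18 (C(O, p) = 3*6 = 18)
(C(-10, 11) + √(-33 + 23))*74 = (18 + √(-33 + 23))*74 = (18 + √(-10))*74 = (18 + I*√10)*74 = 1332 + 74*I*√10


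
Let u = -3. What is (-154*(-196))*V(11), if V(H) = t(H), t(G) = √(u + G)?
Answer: 60368*√2 ≈ 85373.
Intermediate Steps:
t(G) = √(-3 + G)
V(H) = √(-3 + H)
(-154*(-196))*V(11) = (-154*(-196))*√(-3 + 11) = 30184*√8 = 30184*(2*√2) = 60368*√2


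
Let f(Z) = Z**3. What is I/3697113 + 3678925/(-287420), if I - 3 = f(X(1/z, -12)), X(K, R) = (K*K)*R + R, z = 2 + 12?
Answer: -15240481025515741/1190635015977148 ≈ -12.800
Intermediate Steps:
z = 14
X(K, R) = R + R*K**2 (X(K, R) = K**2*R + R = R*K**2 + R = R + R*K**2)
I = -206072124/117649 (I = 3 + (-12*(1 + (1/14)**2))**3 = 3 + (-12*(1 + 1/196))**3 = 3 + (-12*197/196)**3 = 3 + (-591/49)**3 = 3 - 206425071/117649 = -206072124/117649 ≈ -1751.6)
I/3697113 + 3678925/(-287420) = -206072124/117649/3697113 + 3678925/(-287420) = -206072124/117649*1/3697113 + 3678925*(-1/287420) = -68690708/144987215779 - 735785/57484 = -15240481025515741/1190635015977148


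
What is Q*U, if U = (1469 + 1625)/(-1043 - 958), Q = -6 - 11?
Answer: 52598/2001 ≈ 26.286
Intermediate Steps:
Q = -17
U = -3094/2001 (U = 3094/(-2001) = 3094*(-1/2001) = -3094/2001 ≈ -1.5462)
Q*U = -17*(-3094/2001) = 52598/2001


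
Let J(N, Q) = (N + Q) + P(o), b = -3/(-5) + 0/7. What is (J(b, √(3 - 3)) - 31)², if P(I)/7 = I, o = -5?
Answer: 106929/25 ≈ 4277.2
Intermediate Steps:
P(I) = 7*I
b = ⅗ (b = -3*(-⅕) + 0*(⅐) = ⅗ + 0 = ⅗ ≈ 0.60000)
J(N, Q) = -35 + N + Q (J(N, Q) = (N + Q) + 7*(-5) = (N + Q) - 35 = -35 + N + Q)
(J(b, √(3 - 3)) - 31)² = ((-35 + ⅗ + √(3 - 3)) - 31)² = ((-35 + ⅗ + √0) - 31)² = ((-35 + ⅗ + 0) - 31)² = (-172/5 - 31)² = (-327/5)² = 106929/25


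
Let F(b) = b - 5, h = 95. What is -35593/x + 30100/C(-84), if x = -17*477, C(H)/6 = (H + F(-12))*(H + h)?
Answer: -1136327/9009099 ≈ -0.12613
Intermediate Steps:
F(b) = -5 + b
C(H) = 6*(-17 + H)*(95 + H) (C(H) = 6*((H + (-5 - 12))*(H + 95)) = 6*((H - 17)*(95 + H)) = 6*((-17 + H)*(95 + H)) = 6*(-17 + H)*(95 + H))
x = -8109
-35593/x + 30100/C(-84) = -35593/(-8109) + 30100/(-9690 + 6*(-84)**2 + 468*(-84)) = -35593*(-1/8109) + 30100/(-9690 + 6*7056 - 39312) = 35593/8109 + 30100/(-9690 + 42336 - 39312) = 35593/8109 + 30100/(-6666) = 35593/8109 + 30100*(-1/6666) = 35593/8109 - 15050/3333 = -1136327/9009099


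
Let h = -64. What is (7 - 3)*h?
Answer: -256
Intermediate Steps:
(7 - 3)*h = (7 - 3)*(-64) = 4*(-64) = -256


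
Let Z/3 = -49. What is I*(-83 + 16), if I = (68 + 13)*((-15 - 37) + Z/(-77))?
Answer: 2990277/11 ≈ 2.7184e+5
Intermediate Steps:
Z = -147 (Z = 3*(-49) = -147)
I = -44631/11 (I = (68 + 13)*((-15 - 37) - 147/(-77)) = 81*(-52 - 147*(-1/77)) = 81*(-52 + 21/11) = 81*(-551/11) = -44631/11 ≈ -4057.4)
I*(-83 + 16) = -44631*(-83 + 16)/11 = -44631/11*(-67) = 2990277/11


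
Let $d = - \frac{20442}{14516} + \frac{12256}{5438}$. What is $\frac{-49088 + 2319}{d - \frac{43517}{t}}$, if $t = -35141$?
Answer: $- \frac{32433840113619358}{1445153442159} \approx -22443.0$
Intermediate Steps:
$d = \frac{16686125}{19734502}$ ($d = \left(-20442\right) \frac{1}{14516} + 12256 \cdot \frac{1}{5438} = - \frac{10221}{7258} + \frac{6128}{2719} = \frac{16686125}{19734502} \approx 0.84553$)
$\frac{-49088 + 2319}{d - \frac{43517}{t}} = \frac{-49088 + 2319}{\frac{16686125}{19734502} - \frac{43517}{-35141}} = - \frac{46769}{\frac{16686125}{19734502} - - \frac{43517}{35141}} = - \frac{46769}{\frac{16686125}{19734502} + \frac{43517}{35141}} = - \frac{46769}{\frac{1445153442159}{693490134782}} = \left(-46769\right) \frac{693490134782}{1445153442159} = - \frac{32433840113619358}{1445153442159}$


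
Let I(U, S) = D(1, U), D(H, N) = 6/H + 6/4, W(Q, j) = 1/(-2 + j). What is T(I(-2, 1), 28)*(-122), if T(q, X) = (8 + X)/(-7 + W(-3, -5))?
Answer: 15372/25 ≈ 614.88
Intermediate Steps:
D(H, N) = 3/2 + 6/H (D(H, N) = 6/H + 6*(¼) = 6/H + 3/2 = 3/2 + 6/H)
I(U, S) = 15/2 (I(U, S) = 3/2 + 6/1 = 3/2 + 6*1 = 3/2 + 6 = 15/2)
T(q, X) = -28/25 - 7*X/50 (T(q, X) = (8 + X)/(-7 + 1/(-2 - 5)) = (8 + X)/(-7 + 1/(-7)) = (8 + X)/(-7 - ⅐) = (8 + X)/(-50/7) = (8 + X)*(-7/50) = -28/25 - 7*X/50)
T(I(-2, 1), 28)*(-122) = (-28/25 - 7/50*28)*(-122) = (-28/25 - 98/25)*(-122) = -126/25*(-122) = 15372/25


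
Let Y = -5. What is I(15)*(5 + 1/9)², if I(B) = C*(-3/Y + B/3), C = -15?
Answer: -59248/27 ≈ -2194.4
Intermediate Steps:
I(B) = -9 - 5*B (I(B) = -15*(-3/(-5) + B/3) = -15*(-3*(-⅕) + B*(⅓)) = -15*(⅗ + B/3) = -9 - 5*B)
I(15)*(5 + 1/9)² = (-9 - 5*15)*(5 + 1/9)² = (-9 - 75)*(5 + ⅑)² = -84*(46/9)² = -84*2116/81 = -59248/27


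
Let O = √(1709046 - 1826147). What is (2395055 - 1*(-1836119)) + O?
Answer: 4231174 + I*√117101 ≈ 4.2312e+6 + 342.2*I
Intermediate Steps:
O = I*√117101 (O = √(-117101) = I*√117101 ≈ 342.2*I)
(2395055 - 1*(-1836119)) + O = (2395055 - 1*(-1836119)) + I*√117101 = (2395055 + 1836119) + I*√117101 = 4231174 + I*√117101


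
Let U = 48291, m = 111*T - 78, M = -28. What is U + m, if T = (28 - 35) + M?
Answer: 44328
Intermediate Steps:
T = -35 (T = (28 - 35) - 28 = -7 - 28 = -35)
m = -3963 (m = 111*(-35) - 78 = -3885 - 78 = -3963)
U + m = 48291 - 3963 = 44328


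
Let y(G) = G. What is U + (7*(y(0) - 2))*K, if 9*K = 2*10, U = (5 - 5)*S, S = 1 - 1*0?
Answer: -280/9 ≈ -31.111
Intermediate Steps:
S = 1 (S = 1 + 0 = 1)
U = 0 (U = (5 - 5)*1 = 0*1 = 0)
K = 20/9 (K = (2*10)/9 = (⅑)*20 = 20/9 ≈ 2.2222)
U + (7*(y(0) - 2))*K = 0 + (7*(0 - 2))*(20/9) = 0 + (7*(-2))*(20/9) = 0 - 14*20/9 = 0 - 280/9 = -280/9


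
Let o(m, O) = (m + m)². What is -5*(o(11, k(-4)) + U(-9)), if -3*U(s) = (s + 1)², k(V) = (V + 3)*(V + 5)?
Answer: -6940/3 ≈ -2313.3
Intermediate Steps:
k(V) = (3 + V)*(5 + V)
U(s) = -(1 + s)²/3 (U(s) = -(s + 1)²/3 = -(1 + s)²/3)
o(m, O) = 4*m² (o(m, O) = (2*m)² = 4*m²)
-5*(o(11, k(-4)) + U(-9)) = -5*(4*11² - (1 - 9)²/3) = -5*(4*121 - ⅓*(-8)²) = -5*(484 - ⅓*64) = -5*(484 - 64/3) = -5*1388/3 = -6940/3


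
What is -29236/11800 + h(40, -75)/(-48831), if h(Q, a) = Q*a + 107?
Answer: -348371429/144051450 ≈ -2.4184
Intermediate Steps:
h(Q, a) = 107 + Q*a
-29236/11800 + h(40, -75)/(-48831) = -29236/11800 + (107 + 40*(-75))/(-48831) = -29236*1/11800 + (107 - 3000)*(-1/48831) = -7309/2950 - 2893*(-1/48831) = -7309/2950 + 2893/48831 = -348371429/144051450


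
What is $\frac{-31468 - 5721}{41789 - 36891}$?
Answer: $- \frac{37189}{4898} \approx -7.5927$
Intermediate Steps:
$\frac{-31468 - 5721}{41789 - 36891} = - \frac{37189}{4898}$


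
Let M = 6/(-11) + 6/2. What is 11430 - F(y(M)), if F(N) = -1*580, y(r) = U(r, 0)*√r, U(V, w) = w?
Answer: 12010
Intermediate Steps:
M = 27/11 (M = 6*(-1/11) + 6*(½) = -6/11 + 3 = 27/11 ≈ 2.4545)
y(r) = 0 (y(r) = 0*√r = 0)
F(N) = -580
11430 - F(y(M)) = 11430 - 1*(-580) = 11430 + 580 = 12010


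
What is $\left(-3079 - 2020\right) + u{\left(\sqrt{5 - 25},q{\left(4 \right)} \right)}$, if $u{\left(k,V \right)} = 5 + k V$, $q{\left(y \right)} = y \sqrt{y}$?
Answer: $-5094 + 16 i \sqrt{5} \approx -5094.0 + 35.777 i$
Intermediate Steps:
$q{\left(y \right)} = y^{\frac{3}{2}}$
$u{\left(k,V \right)} = 5 + V k$
$\left(-3079 - 2020\right) + u{\left(\sqrt{5 - 25},q{\left(4 \right)} \right)} = \left(-3079 - 2020\right) + \left(5 + 4^{\frac{3}{2}} \sqrt{5 - 25}\right) = -5099 + \left(5 + 8 \sqrt{-20}\right) = -5099 + \left(5 + 8 \cdot 2 i \sqrt{5}\right) = -5099 + \left(5 + 16 i \sqrt{5}\right) = -5094 + 16 i \sqrt{5}$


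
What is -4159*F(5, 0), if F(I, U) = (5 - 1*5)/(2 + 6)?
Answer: 0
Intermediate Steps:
F(I, U) = 0 (F(I, U) = (5 - 5)/8 = 0*(⅛) = 0)
-4159*F(5, 0) = -4159*0 = 0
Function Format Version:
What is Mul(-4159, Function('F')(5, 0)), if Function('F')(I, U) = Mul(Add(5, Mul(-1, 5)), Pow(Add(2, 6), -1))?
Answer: 0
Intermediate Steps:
Function('F')(I, U) = 0 (Function('F')(I, U) = Mul(Add(5, -5), Pow(8, -1)) = Mul(0, Rational(1, 8)) = 0)
Mul(-4159, Function('F')(5, 0)) = Mul(-4159, 0) = 0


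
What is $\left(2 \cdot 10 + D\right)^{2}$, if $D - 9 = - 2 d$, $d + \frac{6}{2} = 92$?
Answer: $22201$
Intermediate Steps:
$d = 89$ ($d = -3 + 92 = 89$)
$D = -169$ ($D = 9 - 178 = -169$)
$\left(2 \cdot 10 + D\right)^{2} = \left(2 \cdot 10 - 169\right)^{2} = \left(20 - 169\right)^{2} = \left(-149\right)^{2} = 22201$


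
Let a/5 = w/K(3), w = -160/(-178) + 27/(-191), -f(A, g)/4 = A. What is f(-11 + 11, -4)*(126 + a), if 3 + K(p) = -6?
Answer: 0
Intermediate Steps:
K(p) = -9 (K(p) = -3 - 6 = -9)
f(A, g) = -4*A
w = 12877/16999 (w = -160*(-1/178) + 27*(-1/191) = 80/89 - 27/191 = 12877/16999 ≈ 0.75751)
a = -64385/152991 (a = 5*((12877/16999)/(-9)) = 5*((12877/16999)*(-⅑)) = 5*(-12877/152991) = -64385/152991 ≈ -0.42084)
f(-11 + 11, -4)*(126 + a) = (-4*(-11 + 11))*(126 - 64385/152991) = -4*0*(19212481/152991) = 0*(19212481/152991) = 0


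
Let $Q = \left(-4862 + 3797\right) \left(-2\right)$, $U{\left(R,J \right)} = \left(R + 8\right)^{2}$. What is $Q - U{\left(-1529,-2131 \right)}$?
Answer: $-2311311$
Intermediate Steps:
$U{\left(R,J \right)} = \left(8 + R\right)^{2}$
$Q = 2130$ ($Q = \left(-1065\right) \left(-2\right) = 2130$)
$Q - U{\left(-1529,-2131 \right)} = 2130 - \left(8 - 1529\right)^{2} = 2130 - \left(-1521\right)^{2} = 2130 - 2313441 = -2311311$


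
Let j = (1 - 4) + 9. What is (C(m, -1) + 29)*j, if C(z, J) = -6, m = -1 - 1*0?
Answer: 138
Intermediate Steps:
m = -1 (m = -1 + 0 = -1)
j = 6 (j = -3 + 9 = 6)
(C(m, -1) + 29)*j = (-6 + 29)*6 = 23*6 = 138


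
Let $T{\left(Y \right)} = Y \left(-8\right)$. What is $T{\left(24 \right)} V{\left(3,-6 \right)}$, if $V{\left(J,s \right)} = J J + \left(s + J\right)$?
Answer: $-1152$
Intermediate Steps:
$V{\left(J,s \right)} = J + s + J^{2}$ ($V{\left(J,s \right)} = J^{2} + \left(J + s\right) = J + s + J^{2}$)
$T{\left(Y \right)} = - 8 Y$
$T{\left(24 \right)} V{\left(3,-6 \right)} = \left(-8\right) 24 \left(3 - 6 + 3^{2}\right) = - 192 \left(3 - 6 + 9\right) = \left(-192\right) 6 = -1152$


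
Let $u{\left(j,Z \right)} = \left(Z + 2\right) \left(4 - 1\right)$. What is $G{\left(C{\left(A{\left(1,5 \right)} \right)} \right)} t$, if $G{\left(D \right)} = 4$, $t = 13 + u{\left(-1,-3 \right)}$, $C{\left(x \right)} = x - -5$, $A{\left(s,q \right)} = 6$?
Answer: $40$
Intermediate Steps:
$u{\left(j,Z \right)} = 6 + 3 Z$ ($u{\left(j,Z \right)} = \left(2 + Z\right) 3 = 6 + 3 Z$)
$C{\left(x \right)} = 5 + x$ ($C{\left(x \right)} = x + 5 = 5 + x$)
$t = 10$ ($t = 13 + \left(6 + 3 \left(-3\right)\right) = 13 + \left(6 - 9\right) = 13 - 3 = 10$)
$G{\left(C{\left(A{\left(1,5 \right)} \right)} \right)} t = 4 \cdot 10 = 40$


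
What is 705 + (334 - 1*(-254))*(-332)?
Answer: -194511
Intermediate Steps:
705 + (334 - 1*(-254))*(-332) = 705 + (334 + 254)*(-332) = 705 + 588*(-332) = 705 - 195216 = -194511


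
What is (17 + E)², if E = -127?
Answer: 12100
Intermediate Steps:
(17 + E)² = (17 - 127)² = (-110)² = 12100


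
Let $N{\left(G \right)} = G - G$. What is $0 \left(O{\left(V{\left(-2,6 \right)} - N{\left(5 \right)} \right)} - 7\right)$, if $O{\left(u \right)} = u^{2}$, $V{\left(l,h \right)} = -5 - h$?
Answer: $0$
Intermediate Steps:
$N{\left(G \right)} = 0$
$0 \left(O{\left(V{\left(-2,6 \right)} - N{\left(5 \right)} \right)} - 7\right) = 0 \left(\left(\left(-5 - 6\right) - 0\right)^{2} - 7\right) = 0 \left(\left(\left(-5 - 6\right) + 0\right)^{2} - 7\right) = 0 \left(\left(-11 + 0\right)^{2} - 7\right) = 0 \left(\left(-11\right)^{2} - 7\right) = 0 \left(121 - 7\right) = 0 \cdot 114 = 0$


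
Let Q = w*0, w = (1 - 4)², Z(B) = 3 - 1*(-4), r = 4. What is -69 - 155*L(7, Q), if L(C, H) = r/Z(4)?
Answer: -1103/7 ≈ -157.57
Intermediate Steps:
Z(B) = 7 (Z(B) = 3 + 4 = 7)
w = 9 (w = (-3)² = 9)
Q = 0 (Q = 9*0 = 0)
L(C, H) = 4/7
-69 - 155*L(7, Q) = -69 - 155*4/7 = -69 - 620/7 = -1103/7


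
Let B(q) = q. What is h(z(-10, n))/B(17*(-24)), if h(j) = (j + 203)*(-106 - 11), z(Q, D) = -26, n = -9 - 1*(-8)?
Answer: 6903/136 ≈ 50.757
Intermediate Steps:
n = -1 (n = -9 + 8 = -1)
h(j) = -23751 - 117*j (h(j) = (203 + j)*(-117) = -23751 - 117*j)
h(z(-10, n))/B(17*(-24)) = (-23751 - 117*(-26))/((17*(-24))) = (-23751 + 3042)/(-408) = -20709*(-1/408) = 6903/136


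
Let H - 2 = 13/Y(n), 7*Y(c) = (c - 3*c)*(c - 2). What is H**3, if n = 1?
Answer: 857375/8 ≈ 1.0717e+5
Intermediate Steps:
Y(c) = -2*c*(-2 + c)/7 (Y(c) = ((c - 3*c)*(c - 2))/7 = ((-2*c)*(-2 + c))/7 = (-2*c*(-2 + c))/7 = -2*c*(-2 + c)/7)
H = 95/2 (H = 2 + 13/(((2/7)*1*(2 - 1*1))) = 2 + 13/(((2/7)*1*(2 - 1))) = 2 + 13/(((2/7)*1*1)) = 2 + 13/(2/7) = 2 + 13*(7/2) = 2 + 91/2 = 95/2 ≈ 47.500)
H**3 = (95/2)**3 = 857375/8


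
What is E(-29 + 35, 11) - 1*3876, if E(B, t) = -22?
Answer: -3898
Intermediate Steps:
E(-29 + 35, 11) - 1*3876 = -22 - 1*3876 = -22 - 3876 = -3898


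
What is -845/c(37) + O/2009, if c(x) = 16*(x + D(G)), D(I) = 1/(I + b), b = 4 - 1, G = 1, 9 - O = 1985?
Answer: -2875301/1197364 ≈ -2.4014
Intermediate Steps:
O = -1976 (O = 9 - 1*1985 = 9 - 1985 = -1976)
b = 3
D(I) = 1/(3 + I) (D(I) = 1/(I + 3) = 1/(3 + I))
c(x) = 4 + 16*x (c(x) = 16*(x + 1/(3 + 1)) = 16*(x + 1/4) = 16*(x + ¼) = 16*(¼ + x) = 4 + 16*x)
-845/c(37) + O/2009 = -845/(4 + 16*37) - 1976/2009 = -845/(4 + 592) - 1976*1/2009 = -845/596 - 1976/2009 = -2875301/1197364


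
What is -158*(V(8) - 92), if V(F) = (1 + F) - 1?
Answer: 13272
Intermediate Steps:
V(F) = F
-158*(V(8) - 92) = -158*(8 - 92) = -158*(-84) = 13272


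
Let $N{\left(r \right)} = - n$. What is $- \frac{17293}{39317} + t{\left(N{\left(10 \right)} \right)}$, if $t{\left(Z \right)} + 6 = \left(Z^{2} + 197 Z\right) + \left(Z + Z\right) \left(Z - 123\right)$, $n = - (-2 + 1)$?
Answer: $\frac{1791289}{39317} \approx 45.56$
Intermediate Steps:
$n = 1$ ($n = \left(-1\right) \left(-1\right) = 1$)
$N{\left(r \right)} = -1$ ($N{\left(r \right)} = \left(-1\right) 1 = -1$)
$t{\left(Z \right)} = -6 + Z^{2} + 197 Z + 2 Z \left(-123 + Z\right)$ ($t{\left(Z \right)} = -6 + \left(\left(Z^{2} + 197 Z\right) + \left(Z + Z\right) \left(Z - 123\right)\right) = -6 + \left(\left(Z^{2} + 197 Z\right) + 2 Z \left(-123 + Z\right)\right) = -6 + \left(Z^{2} + 197 Z + 2 Z \left(-123 + Z\right)\right) = -6 + Z^{2} + 197 Z + 2 Z \left(-123 + Z\right)$)
$- \frac{17293}{39317} + t{\left(N{\left(10 \right)} \right)} = - \frac{17293}{39317} - \left(-43 - 3\right) = \left(-17293\right) \frac{1}{39317} + \left(-6 + 49 + 3 \cdot 1\right) = - \frac{17293}{39317} + \left(-6 + 49 + 3\right) = - \frac{17293}{39317} + 46 = \frac{1791289}{39317}$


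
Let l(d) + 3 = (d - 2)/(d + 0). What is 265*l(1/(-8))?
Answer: 3710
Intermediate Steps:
l(d) = -3 + (-2 + d)/d (l(d) = -3 + (d - 2)/(d + 0) = -3 + (-2 + d)/d)
265*l(1/(-8)) = 265*(-2 - 2/(1/(-8))) = 265*(-2 - 2/(-1/8)) = 265*(-2 - 2*(-8)) = 265*(-2 + 16) = 265*14 = 3710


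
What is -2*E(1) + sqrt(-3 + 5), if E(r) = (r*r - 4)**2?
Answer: -18 + sqrt(2) ≈ -16.586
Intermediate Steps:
E(r) = (-4 + r**2)**2 (E(r) = (r**2 - 4)**2 = (-4 + r**2)**2)
-2*E(1) + sqrt(-3 + 5) = -2*(-4 + 1**2)**2 + sqrt(-3 + 5) = -2*(-4 + 1)**2 + sqrt(2) = -2*(-3)**2 + sqrt(2) = -2*9 + sqrt(2) = -18 + sqrt(2)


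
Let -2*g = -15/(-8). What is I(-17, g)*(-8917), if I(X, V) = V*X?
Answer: -2273835/16 ≈ -1.4211e+5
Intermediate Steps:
g = -15/16 (g = -(-15)/(2*(-8)) = -(-15)*(-1)/(2*8) = -½*15/8 = -15/16 ≈ -0.93750)
I(-17, g)*(-8917) = -15/16*(-17)*(-8917) = (255/16)*(-8917) = -2273835/16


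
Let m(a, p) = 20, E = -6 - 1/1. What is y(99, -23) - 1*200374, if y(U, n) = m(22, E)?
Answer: -200354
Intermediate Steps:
E = -7 (E = -6 - 1*1 = -6 - 1 = -7)
y(U, n) = 20
y(99, -23) - 1*200374 = 20 - 1*200374 = 20 - 200374 = -200354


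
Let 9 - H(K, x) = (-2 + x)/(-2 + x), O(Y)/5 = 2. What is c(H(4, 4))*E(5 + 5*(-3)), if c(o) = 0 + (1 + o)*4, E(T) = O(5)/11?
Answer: 360/11 ≈ 32.727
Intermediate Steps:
O(Y) = 10 (O(Y) = 5*2 = 10)
H(K, x) = 8 (H(K, x) = 9 - (-2 + x)/(-2 + x) = 9 - 1*1 = 9 - 1 = 8)
E(T) = 10/11
c(o) = 4 + 4*o (c(o) = 0 + (4 + 4*o) = 4 + 4*o)
c(H(4, 4))*E(5 + 5*(-3)) = (4 + 4*8)*(10/11) = (4 + 32)*(10/11) = 36*(10/11) = 360/11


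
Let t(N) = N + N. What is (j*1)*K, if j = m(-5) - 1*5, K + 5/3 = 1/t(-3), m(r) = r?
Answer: 55/3 ≈ 18.333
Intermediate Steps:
t(N) = 2*N
K = -11/6 (K = -5/3 + 1/(2*(-3)) = -5/3 + 1/(-6) = -5/3 - ⅙ = -11/6 ≈ -1.8333)
j = -10 (j = -5 - 1*5 = -5 - 5 = -10)
(j*1)*K = -10*1*(-11/6) = -10*(-11/6) = 55/3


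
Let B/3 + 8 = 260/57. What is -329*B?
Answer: 64484/19 ≈ 3393.9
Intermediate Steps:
B = -196/19 (B = -24 + 3*(260/57) = -24 + 260/19 = -196/19 ≈ -10.316)
-329*B = -329*(-196/19) = 64484/19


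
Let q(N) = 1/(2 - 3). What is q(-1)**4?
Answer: 1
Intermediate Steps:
q(N) = -1 (q(N) = 1/(-1) = -1)
q(-1)**4 = (-1)**4 = 1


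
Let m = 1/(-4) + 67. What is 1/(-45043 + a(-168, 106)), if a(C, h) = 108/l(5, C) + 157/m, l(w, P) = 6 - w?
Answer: -267/11997017 ≈ -2.2256e-5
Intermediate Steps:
m = 267/4 (m = -¼ + 67 = 267/4 ≈ 66.750)
a(C, h) = 29464/267 (a(C, h) = 108/(6 - 1*5) + 157/(267/4) = 108/(6 - 5) + 157*(4/267) = 108/1 + 628/267 = 108*1 + 628/267 = 108 + 628/267 = 29464/267)
1/(-45043 + a(-168, 106)) = 1/(-45043 + 29464/267) = 1/(-11997017/267) = -267/11997017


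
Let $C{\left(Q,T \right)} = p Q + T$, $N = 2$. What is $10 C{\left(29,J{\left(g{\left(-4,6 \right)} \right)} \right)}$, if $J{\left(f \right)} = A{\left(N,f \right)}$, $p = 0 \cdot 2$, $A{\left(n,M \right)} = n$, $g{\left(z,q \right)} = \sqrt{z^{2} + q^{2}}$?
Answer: $20$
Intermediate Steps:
$g{\left(z,q \right)} = \sqrt{q^{2} + z^{2}}$
$p = 0$
$J{\left(f \right)} = 2$
$C{\left(Q,T \right)} = T$ ($C{\left(Q,T \right)} = 0 Q + T = 0 + T = T$)
$10 C{\left(29,J{\left(g{\left(-4,6 \right)} \right)} \right)} = 10 \cdot 2 = 20$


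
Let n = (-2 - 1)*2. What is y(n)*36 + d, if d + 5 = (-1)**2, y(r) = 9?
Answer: 320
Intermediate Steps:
n = -6 (n = -3*2 = -6)
d = -4 (d = -5 + (-1)**2 = -5 + 1 = -4)
y(n)*36 + d = 9*36 - 4 = 324 - 4 = 320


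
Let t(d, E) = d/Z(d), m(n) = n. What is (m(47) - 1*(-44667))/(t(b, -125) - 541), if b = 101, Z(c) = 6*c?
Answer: -268284/3245 ≈ -82.676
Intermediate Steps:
t(d, E) = ⅙ (t(d, E) = d/((6*d)) = d*(1/(6*d)) = ⅙)
(m(47) - 1*(-44667))/(t(b, -125) - 541) = (47 - 1*(-44667))/(⅙ - 541) = (47 + 44667)/(-3245/6) = 44714*(-6/3245) = -268284/3245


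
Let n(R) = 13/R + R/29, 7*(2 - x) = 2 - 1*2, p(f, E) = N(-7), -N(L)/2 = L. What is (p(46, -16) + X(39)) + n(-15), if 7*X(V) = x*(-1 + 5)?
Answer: 41896/3045 ≈ 13.759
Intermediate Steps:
N(L) = -2*L
p(f, E) = 14 (p(f, E) = -2*(-7) = 14)
x = 2 (x = 2 - (2 - 1*2)/7 = 2 - (2 - 2)/7 = 2 - ⅐*0 = 2 + 0 = 2)
n(R) = 13/R + R/29 (n(R) = 13/R + R*(1/29) = 13/R + R/29)
X(V) = 8/7 (X(V) = (2*(-1 + 5))/7 = (2*4)/7 = (⅐)*8 = 8/7)
(p(46, -16) + X(39)) + n(-15) = (14 + 8/7) + (13/(-15) + (1/29)*(-15)) = 106/7 + (13*(-1/15) - 15/29) = 106/7 + (-13/15 - 15/29) = 106/7 - 602/435 = 41896/3045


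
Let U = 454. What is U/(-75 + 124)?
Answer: 454/49 ≈ 9.2653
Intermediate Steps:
U/(-75 + 124) = 454/(-75 + 124) = 454/49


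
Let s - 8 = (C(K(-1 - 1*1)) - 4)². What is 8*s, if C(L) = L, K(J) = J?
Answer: 352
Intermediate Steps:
s = 44 (s = 8 + ((-1 - 1*1) - 4)² = 8 + ((-1 - 1) - 4)² = 8 + (-2 - 4)² = 8 + (-6)² = 8 + 36 = 44)
8*s = 8*44 = 352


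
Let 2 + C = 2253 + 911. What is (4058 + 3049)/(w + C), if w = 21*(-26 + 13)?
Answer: 2369/963 ≈ 2.4600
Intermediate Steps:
w = -273 (w = 21*(-13) = -273)
C = 3162 (C = -2 + (2253 + 911) = -2 + 3164 = 3162)
(4058 + 3049)/(w + C) = (4058 + 3049)/(-273 + 3162) = 7107/2889 = 7107*(1/2889) = 2369/963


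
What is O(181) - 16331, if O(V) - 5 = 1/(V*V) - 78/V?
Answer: -534870203/32761 ≈ -16326.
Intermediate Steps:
O(V) = 5 + V⁻² - 78/V (O(V) = 5 + (1/(V*V) - 78/V) = 5 + (V⁻² - 78/V) = 5 + V⁻² - 78/V)
O(181) - 16331 = (5 + 181⁻² - 78/181) - 16331 = (5 + 1/32761 - 78*1/181) - 16331 = (5 + 1/32761 - 78/181) - 16331 = 149688/32761 - 16331 = -534870203/32761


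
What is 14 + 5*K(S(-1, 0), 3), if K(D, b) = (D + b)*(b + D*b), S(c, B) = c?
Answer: 14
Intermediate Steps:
14 + 5*K(S(-1, 0), 3) = 14 + 5*(3*(-1 + 3 + (-1)² - 1*3)) = 14 + 5*(3*(-1 + 3 + 1 - 3)) = 14 + 5*(3*0) = 14 + 5*0 = 14 + 0 = 14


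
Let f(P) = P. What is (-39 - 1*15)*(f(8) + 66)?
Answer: -3996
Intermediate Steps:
(-39 - 1*15)*(f(8) + 66) = (-39 - 1*15)*(8 + 66) = (-39 - 15)*74 = -54*74 = -3996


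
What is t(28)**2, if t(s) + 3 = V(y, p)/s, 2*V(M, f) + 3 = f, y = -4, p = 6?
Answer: 27225/3136 ≈ 8.6814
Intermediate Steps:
V(M, f) = -3/2 + f/2
t(s) = -3 + 3/(2*s) (t(s) = -3 + (-3/2 + (1/2)*6)/s = -3 + (-3/2 + 3)/s = -3 + 3/(2*s))
t(28)**2 = (-3 + (3/2)/28)**2 = (-3 + (3/2)*(1/28))**2 = (-3 + 3/56)**2 = (-165/56)**2 = 27225/3136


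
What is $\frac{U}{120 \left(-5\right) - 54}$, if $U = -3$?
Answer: $\frac{1}{218} \approx 0.0045872$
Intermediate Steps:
$\frac{U}{120 \left(-5\right) - 54} = - \frac{3}{120 \left(-5\right) - 54} = - \frac{3}{-600 - 54} = - \frac{3}{-654} = \left(-3\right) \left(- \frac{1}{654}\right) = \frac{1}{218}$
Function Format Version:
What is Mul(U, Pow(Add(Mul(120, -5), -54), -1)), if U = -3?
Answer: Rational(1, 218) ≈ 0.0045872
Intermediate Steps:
Mul(U, Pow(Add(Mul(120, -5), -54), -1)) = Mul(-3, Pow(Add(Mul(120, -5), -54), -1)) = Mul(-3, Pow(Add(-600, -54), -1)) = Mul(-3, Pow(-654, -1)) = Mul(-3, Rational(-1, 654)) = Rational(1, 218)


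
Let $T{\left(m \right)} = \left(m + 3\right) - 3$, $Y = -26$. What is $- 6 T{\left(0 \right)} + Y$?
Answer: $-26$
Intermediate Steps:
$T{\left(m \right)} = m$ ($T{\left(m \right)} = \left(3 + m\right) - 3 = m$)
$- 6 T{\left(0 \right)} + Y = \left(-6\right) 0 - 26 = 0 - 26 = -26$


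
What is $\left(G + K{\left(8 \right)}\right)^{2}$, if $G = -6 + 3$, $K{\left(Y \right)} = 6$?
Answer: $9$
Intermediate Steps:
$G = -3$
$\left(G + K{\left(8 \right)}\right)^{2} = \left(-3 + 6\right)^{2} = 3^{2} = 9$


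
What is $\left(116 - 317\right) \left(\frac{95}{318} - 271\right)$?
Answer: $\frac{5767561}{106} \approx 54411.0$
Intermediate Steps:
$\left(116 - 317\right) \left(\frac{95}{318} - 271\right) = - 201 \left(95 \cdot \frac{1}{318} - 271\right) = - 201 \left(\frac{95}{318} - 271\right) = \left(-201\right) \left(- \frac{86083}{318}\right) = \frac{5767561}{106}$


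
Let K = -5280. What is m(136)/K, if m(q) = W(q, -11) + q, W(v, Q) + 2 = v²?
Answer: -621/176 ≈ -3.5284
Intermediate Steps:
W(v, Q) = -2 + v²
m(q) = -2 + q + q² (m(q) = (-2 + q²) + q = -2 + q + q²)
m(136)/K = (-2 + 136 + 136²)/(-5280) = (-2 + 136 + 18496)*(-1/5280) = 18630*(-1/5280) = -621/176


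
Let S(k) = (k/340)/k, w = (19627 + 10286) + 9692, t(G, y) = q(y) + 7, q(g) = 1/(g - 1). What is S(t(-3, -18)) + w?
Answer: 13465701/340 ≈ 39605.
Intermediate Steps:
q(g) = 1/(-1 + g)
t(G, y) = 7 + 1/(-1 + y) (t(G, y) = 1/(-1 + y) + 7 = 7 + 1/(-1 + y))
w = 39605 (w = 29913 + 9692 = 39605)
S(k) = 1/340 (S(k) = (k*(1/340))/k = (k/340)/k = 1/340)
S(t(-3, -18)) + w = 1/340 + 39605 = 13465701/340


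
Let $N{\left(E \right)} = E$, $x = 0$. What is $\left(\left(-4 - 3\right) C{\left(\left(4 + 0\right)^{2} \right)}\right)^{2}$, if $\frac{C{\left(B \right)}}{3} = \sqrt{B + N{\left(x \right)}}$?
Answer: $7056$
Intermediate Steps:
$C{\left(B \right)} = 3 \sqrt{B}$ ($C{\left(B \right)} = 3 \sqrt{B + 0} = 3 \sqrt{B}$)
$\left(\left(-4 - 3\right) C{\left(\left(4 + 0\right)^{2} \right)}\right)^{2} = \left(\left(-4 - 3\right) 3 \sqrt{\left(4 + 0\right)^{2}}\right)^{2} = \left(- 7 \cdot 3 \sqrt{4^{2}}\right)^{2} = \left(- 7 \cdot 3 \sqrt{16}\right)^{2} = \left(- 7 \cdot 3 \cdot 4\right)^{2} = \left(\left(-7\right) 12\right)^{2} = \left(-84\right)^{2} = 7056$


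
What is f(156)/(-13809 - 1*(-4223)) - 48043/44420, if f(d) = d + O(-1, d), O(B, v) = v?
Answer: -237199619/212905060 ≈ -1.1141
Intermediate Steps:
f(d) = 2*d (f(d) = d + d = 2*d)
f(156)/(-13809 - 1*(-4223)) - 48043/44420 = (2*156)/(-13809 - 1*(-4223)) - 48043/44420 = 312/(-13809 + 4223) - 48043*1/44420 = 312/(-9586) - 48043/44420 = 312*(-1/9586) - 48043/44420 = -156/4793 - 48043/44420 = -237199619/212905060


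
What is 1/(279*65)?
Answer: 1/18135 ≈ 5.5142e-5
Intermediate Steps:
1/(279*65) = 1/18135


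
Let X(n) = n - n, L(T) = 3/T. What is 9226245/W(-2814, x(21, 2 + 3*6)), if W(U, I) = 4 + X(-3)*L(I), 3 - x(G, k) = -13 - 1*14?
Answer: 9226245/4 ≈ 2.3066e+6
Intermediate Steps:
X(n) = 0
x(G, k) = 30 (x(G, k) = 3 - (-13 - 1*14) = 3 - (-13 - 14) = 3 - 1*(-27) = 3 + 27 = 30)
W(U, I) = 4 (W(U, I) = 4 + 0*(3/I) = 4 + 0 = 4)
9226245/W(-2814, x(21, 2 + 3*6)) = 9226245/4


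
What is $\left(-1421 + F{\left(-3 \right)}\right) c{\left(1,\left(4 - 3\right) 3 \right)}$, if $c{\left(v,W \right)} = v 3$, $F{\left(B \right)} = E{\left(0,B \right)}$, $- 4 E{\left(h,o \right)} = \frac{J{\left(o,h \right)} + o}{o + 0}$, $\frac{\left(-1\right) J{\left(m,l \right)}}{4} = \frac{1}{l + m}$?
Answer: $- \frac{51161}{12} \approx -4263.4$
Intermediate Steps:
$J{\left(m,l \right)} = - \frac{4}{l + m}$
$E{\left(h,o \right)} = - \frac{o - \frac{4}{h + o}}{4 o}$ ($E{\left(h,o \right)} = - \frac{\left(- \frac{4}{h + o} + o\right) \frac{1}{o + 0}}{4} = - \frac{\left(o - \frac{4}{h + o}\right) \frac{1}{o}}{4} = - \frac{\frac{1}{o} \left(o - \frac{4}{h + o}\right)}{4} = - \frac{o - \frac{4}{h + o}}{4 o}$)
$F{\left(B \right)} = \frac{4 - B^{2}}{4 B^{2}}$ ($F{\left(B \right)} = \frac{4 - B \left(0 + B\right)}{4 B \left(0 + B\right)} = \frac{4 - B B}{4 B B} = \frac{4 - B^{2}}{4 B B} = \frac{4 - B^{2}}{4 B^{2}}$)
$c{\left(v,W \right)} = 3 v$
$\left(-1421 + F{\left(-3 \right)}\right) c{\left(1,\left(4 - 3\right) 3 \right)} = \left(-1421 - \left(\frac{1}{4} - \frac{1}{9}\right)\right) 3 \cdot 1 = \left(-1421 + \left(- \frac{1}{4} + \frac{1}{9}\right)\right) 3 = \left(-1421 - \frac{5}{36}\right) 3 = \left(- \frac{51161}{36}\right) 3 = - \frac{51161}{12}$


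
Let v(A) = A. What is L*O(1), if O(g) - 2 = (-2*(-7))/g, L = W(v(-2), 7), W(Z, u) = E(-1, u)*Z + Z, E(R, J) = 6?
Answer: -224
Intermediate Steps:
W(Z, u) = 7*Z (W(Z, u) = 6*Z + Z = 7*Z)
L = -14 (L = 7*(-2) = -14)
O(g) = 2 + 14/g (O(g) = 2 + (-2*(-7))/g = 2 + 14/g)
L*O(1) = -14*(2 + 14/1) = -14*(2 + 14*1) = -14*(2 + 14) = -14*16 = -224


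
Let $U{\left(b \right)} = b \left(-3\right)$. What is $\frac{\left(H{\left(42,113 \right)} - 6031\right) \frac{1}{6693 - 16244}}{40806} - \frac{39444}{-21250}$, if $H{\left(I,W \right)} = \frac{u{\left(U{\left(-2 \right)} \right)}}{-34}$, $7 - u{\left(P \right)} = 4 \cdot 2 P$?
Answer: $\frac{15372957986189}{8281934752500} \approx 1.8562$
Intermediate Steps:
$U{\left(b \right)} = - 3 b$
$u{\left(P \right)} = 7 - 8 P$ ($u{\left(P \right)} = 7 - 4 \cdot 2 P = 7 - 8 P$)
$H{\left(I,W \right)} = \frac{41}{34}$ ($H{\left(I,W \right)} = \frac{7 - 8 \left(\left(-3\right) \left(-2\right)\right)}{-34} = \left(7 - 48\right) \left(- \frac{1}{34}\right) = \left(-41\right) \left(- \frac{1}{34}\right) = \frac{41}{34}$)
$\frac{\left(H{\left(42,113 \right)} - 6031\right) \frac{1}{6693 - 16244}}{40806} - \frac{39444}{-21250} = \frac{\left(\frac{41}{34} - 6031\right) \frac{1}{6693 - 16244}}{40806} - \frac{39444}{-21250} = - \frac{205013}{34 \left(-9551\right)} \frac{1}{40806} - - \frac{19722}{10625} = \left(- \frac{205013}{34}\right) \left(- \frac{1}{9551}\right) \frac{1}{40806} + \frac{19722}{10625} = \frac{205013}{324734} \cdot \frac{1}{40806} + \frac{19722}{10625} = \frac{205013}{13251095604} + \frac{19722}{10625} = \frac{15372957986189}{8281934752500}$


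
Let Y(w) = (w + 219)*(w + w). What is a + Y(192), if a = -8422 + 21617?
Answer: 171019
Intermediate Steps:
a = 13195
Y(w) = 2*w*(219 + w) (Y(w) = (219 + w)*(2*w) = 2*w*(219 + w))
a + Y(192) = 13195 + 2*192*(219 + 192) = 13195 + 2*192*411 = 13195 + 157824 = 171019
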